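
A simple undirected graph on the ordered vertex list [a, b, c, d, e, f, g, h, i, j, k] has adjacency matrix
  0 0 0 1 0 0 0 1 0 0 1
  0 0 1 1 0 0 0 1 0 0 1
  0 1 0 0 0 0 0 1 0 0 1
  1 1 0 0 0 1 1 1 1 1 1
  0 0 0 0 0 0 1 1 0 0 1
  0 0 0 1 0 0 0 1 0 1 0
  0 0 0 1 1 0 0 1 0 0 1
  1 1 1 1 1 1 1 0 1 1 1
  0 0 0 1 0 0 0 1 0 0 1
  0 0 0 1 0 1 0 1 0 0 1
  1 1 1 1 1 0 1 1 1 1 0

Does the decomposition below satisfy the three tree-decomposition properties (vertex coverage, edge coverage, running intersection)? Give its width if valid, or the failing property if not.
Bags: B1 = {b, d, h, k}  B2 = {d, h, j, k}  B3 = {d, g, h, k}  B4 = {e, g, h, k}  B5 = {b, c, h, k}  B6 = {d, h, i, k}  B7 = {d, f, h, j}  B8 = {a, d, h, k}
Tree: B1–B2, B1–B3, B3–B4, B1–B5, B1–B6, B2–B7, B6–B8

Checking the three conditions: (i) the bags cover all of {a, b, c, d, e, f, g, h, i, j, k}; (ii) for each edge, some bag contains both endpoints; (iii) the bags containing any fixed vertex form a subtree. All hold, so the decomposition is valid with width 4 − 1 = 3.

Yes; width 3.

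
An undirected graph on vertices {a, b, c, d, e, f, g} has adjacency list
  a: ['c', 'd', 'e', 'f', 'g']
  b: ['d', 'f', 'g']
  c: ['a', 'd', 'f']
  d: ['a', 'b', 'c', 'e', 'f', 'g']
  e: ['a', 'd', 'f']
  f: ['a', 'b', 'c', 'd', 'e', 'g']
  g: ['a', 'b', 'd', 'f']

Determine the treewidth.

3

A width-3 tree decomposition is:
Bags: B1 = {a, d, e, f}  B2 = {a, c, d, f}  B3 = {a, d, f, g}  B4 = {b, d, f, g}
Tree: B1–B2, B1–B3, B3–B4
The largest bag has 4 vertices, giving width 3; this decomposition certifies tw(G) ≤ 3. On the other hand G contains the 4-clique {a, d, f, g}. A clique must lie in a single bag of any decomposition, so no decomposition can have width below 3. Therefore the treewidth is 3.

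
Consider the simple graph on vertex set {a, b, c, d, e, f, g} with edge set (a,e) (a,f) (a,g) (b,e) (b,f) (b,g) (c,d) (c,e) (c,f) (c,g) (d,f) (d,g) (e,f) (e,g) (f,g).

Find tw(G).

3

A width-3 tree decomposition is:
Bags: B1 = {c, e, f, g}  B2 = {b, e, f, g}  B3 = {c, d, f, g}  B4 = {a, e, f, g}
Tree: B1–B2, B1–B3, B1–B4
Each bag holds 4 vertices, so the decomposition has width 3, which upper-bounds the treewidth. Conversely, {c, d, f, g} is a clique of size 4, and the vertices of any clique must share a bag in every tree decomposition; so some bag has ≥ 4 vertices and tw(G) ≥ 3. Combining the bounds, tw(G) = 3.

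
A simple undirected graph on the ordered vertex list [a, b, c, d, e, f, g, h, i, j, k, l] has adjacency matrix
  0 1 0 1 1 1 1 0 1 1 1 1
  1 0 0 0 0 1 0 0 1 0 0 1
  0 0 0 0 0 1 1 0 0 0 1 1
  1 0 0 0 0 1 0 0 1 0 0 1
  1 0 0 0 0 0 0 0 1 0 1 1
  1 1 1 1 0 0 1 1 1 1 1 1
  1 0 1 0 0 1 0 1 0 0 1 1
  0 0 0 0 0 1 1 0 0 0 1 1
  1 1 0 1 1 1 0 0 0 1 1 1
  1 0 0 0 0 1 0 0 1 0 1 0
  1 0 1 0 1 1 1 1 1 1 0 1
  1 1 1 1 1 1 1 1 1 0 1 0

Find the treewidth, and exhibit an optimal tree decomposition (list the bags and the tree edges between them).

Treewidth 4.
Bags: B1 = {a, f, i, k, l}  B2 = {a, f, i, j, k}  B3 = {a, e, i, k, l}  B4 = {a, d, f, i, l}  B5 = {a, f, g, k, l}  B6 = {c, f, g, k, l}  B7 = {a, b, f, i, l}  B8 = {f, g, h, k, l}
Tree: B1–B2, B1–B3, B1–B4, B1–B5, B5–B6, B4–B7, B6–B8

The largest bag has 5 vertices, giving width 4; this decomposition certifies tw(G) ≤ 4. On the other hand G contains the 5-clique {a, e, i, k, l}. A clique must lie in a single bag of any decomposition, so no decomposition can have width below 4. Hence tw(G) = 4 exactly.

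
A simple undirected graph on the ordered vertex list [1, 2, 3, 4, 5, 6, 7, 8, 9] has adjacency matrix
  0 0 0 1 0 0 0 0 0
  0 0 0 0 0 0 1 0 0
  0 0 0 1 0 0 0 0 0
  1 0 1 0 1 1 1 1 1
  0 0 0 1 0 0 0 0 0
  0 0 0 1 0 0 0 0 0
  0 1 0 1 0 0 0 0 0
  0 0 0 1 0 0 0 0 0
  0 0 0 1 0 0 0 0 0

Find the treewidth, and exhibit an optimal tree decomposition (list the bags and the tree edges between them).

Treewidth 1.
One such decomposition:
Bags: B1 = {1, 4}  B2 = {4, 8}  B3 = {4, 5}  B4 = {3, 4}  B5 = {4, 7}  B6 = {4, 9}  B7 = {4, 6}  B8 = {2, 7}
Tree: B1–B2, B2–B3, B1–B4, B1–B5, B5–B6, B3–B7, B5–B8

The largest bag has 2 vertices, giving width 1; this decomposition certifies tw(G) ≤ 1. Any graph with an edge has treewidth ≥ 1, and G has the edge 4–1. The upper and lower bounds meet at 1, so that is the treewidth.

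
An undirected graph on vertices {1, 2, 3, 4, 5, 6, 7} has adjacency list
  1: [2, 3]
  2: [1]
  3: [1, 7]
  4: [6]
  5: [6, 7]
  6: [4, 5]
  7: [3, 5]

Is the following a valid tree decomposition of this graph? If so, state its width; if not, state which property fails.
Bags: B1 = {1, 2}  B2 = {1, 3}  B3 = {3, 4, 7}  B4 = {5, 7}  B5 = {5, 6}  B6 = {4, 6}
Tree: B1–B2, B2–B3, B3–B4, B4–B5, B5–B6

No — bags containing vertex 4 are not connected in the tree.

A tree decomposition must satisfy three properties: every vertex lies in some bag; for every edge, both endpoints lie together in some bag; and for every vertex, the bags containing it form a connected subtree. Here bags containing vertex 4 are not connected in the tree, so the decomposition is invalid.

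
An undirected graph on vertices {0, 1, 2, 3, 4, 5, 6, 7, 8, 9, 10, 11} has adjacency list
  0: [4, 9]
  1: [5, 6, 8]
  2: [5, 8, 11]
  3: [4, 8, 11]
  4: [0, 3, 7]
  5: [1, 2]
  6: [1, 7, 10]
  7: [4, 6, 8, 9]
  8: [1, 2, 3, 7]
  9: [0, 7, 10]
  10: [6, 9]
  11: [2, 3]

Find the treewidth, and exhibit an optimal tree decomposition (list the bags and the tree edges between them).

The largest bag has 4 vertices, giving width 3; this decomposition certifies tw(G) ≤ 3. For the lower bound: the 4 vertex sets {2,5,11}, {1}, {8}, {3,4,6,7} are disjoint, each induces a connected subgraph, and every pair is joined by at least one edge of G. Contracting each set to a single vertex therefore yields K_{4} as a minor, and since treewidth is minor-monotone, tw(G) ≥ tw(K_{4}) = 3. Hence tw(G) = 3 exactly.

Treewidth 3.
Bags: B1 = {1, 2, 5, 11}  B2 = {1, 2, 8, 11}  B3 = {1, 3, 8, 11}  B4 = {1, 3, 6, 8}  B5 = {3, 6, 7, 8}  B6 = {3, 4, 6, 7}  B7 = {4, 6, 7, 10}  B8 = {4, 7, 9, 10}  B9 = {0, 4, 9, 10}
Tree: B1–B2, B2–B3, B3–B4, B4–B5, B5–B6, B6–B7, B7–B8, B8–B9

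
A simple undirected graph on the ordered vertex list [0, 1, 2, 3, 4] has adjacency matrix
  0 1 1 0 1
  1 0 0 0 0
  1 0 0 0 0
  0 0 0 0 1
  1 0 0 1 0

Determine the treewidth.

A width-1 tree decomposition is:
Bags: B1 = {0, 1}  B2 = {0, 4}  B3 = {3, 4}  B4 = {0, 2}
Tree: B1–B2, B2–B3, B1–B4
Every bag has size at most 2, so the width is 2 − 1 = 1 and tw(G) ≤ 1. G has an edge, so its treewidth is at least 1. Hence tw(G) = 1 exactly.

1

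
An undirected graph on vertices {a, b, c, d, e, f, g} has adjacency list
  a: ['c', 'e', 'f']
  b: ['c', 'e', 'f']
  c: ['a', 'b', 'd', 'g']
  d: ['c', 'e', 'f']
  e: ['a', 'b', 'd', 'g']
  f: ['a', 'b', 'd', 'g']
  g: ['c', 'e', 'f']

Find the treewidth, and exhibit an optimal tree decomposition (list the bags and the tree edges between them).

Treewidth 3.
Bags: B1 = {a, c, e, f}  B2 = {c, e, f, g}  B3 = {c, d, e, f}  B4 = {b, c, e, f}
Tree: B1–B2, B2–B3, B3–B4

Every bag has size at most 4, so the width is 4 − 1 = 3 and tw(G) ≤ 3. For the lower bound: the 4 vertex sets {a,f}, {e,g}, {c}, {d} are disjoint, each induces a connected subgraph, and every pair is joined by at least one edge of G. Contracting each set to a single vertex therefore yields K_{4} as a minor, and since treewidth is minor-monotone, tw(G) ≥ tw(K_{4}) = 3. Combining the bounds, tw(G) = 3.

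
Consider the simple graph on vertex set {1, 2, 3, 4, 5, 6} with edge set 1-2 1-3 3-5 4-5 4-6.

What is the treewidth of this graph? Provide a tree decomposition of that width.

Treewidth 1.
One optimal decomposition is:
Bags: B1 = {1, 3}  B2 = {1, 2}  B3 = {3, 5}  B4 = {4, 5}  B5 = {4, 6}
Tree: B1–B2, B1–B3, B3–B4, B4–B5

Every bag has size at most 2, so the width is 2 − 1 = 1 and tw(G) ≤ 1. Since G has at least one edge (e.g. 3–1), it is not an edgeless graph, so tw(G) ≥ 1. Therefore the treewidth is 1.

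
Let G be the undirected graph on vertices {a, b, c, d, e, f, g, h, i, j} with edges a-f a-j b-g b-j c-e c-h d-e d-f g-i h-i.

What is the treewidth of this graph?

A width-2 tree decomposition is:
Bags: B1 = {c, e, h}  B2 = {e, h, i}  B3 = {e, g, i}  B4 = {b, e, g}  B5 = {b, e, j}  B6 = {a, e, j}  B7 = {a, e, f}  B8 = {d, e, f}
Tree: B1–B2, B2–B3, B3–B4, B4–B5, B5–B6, B6–B7, B7–B8
Each bag holds 3 vertices, so the decomposition has width 2, which upper-bounds the treewidth. The edges e–c–h–i–g–b–j–a–f–d–e form a cycle, so G is not a tree and its treewidth is at least 2. Combining the bounds, tw(G) = 2.

2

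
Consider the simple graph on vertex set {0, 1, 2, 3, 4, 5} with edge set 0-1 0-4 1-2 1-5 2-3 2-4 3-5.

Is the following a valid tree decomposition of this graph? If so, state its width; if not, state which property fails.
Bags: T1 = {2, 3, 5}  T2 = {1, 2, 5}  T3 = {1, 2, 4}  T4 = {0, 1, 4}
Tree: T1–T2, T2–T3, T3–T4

Every vertex of G appears in some bag (union = {0, 1, 2, 3, 4, 5}); every edge is covered by a bag; and for each vertex v the set of bags containing v is connected in the bag tree. The decomposition is therefore valid. The largest bag has 3 vertices, so the width is 2.

Yes; width 2.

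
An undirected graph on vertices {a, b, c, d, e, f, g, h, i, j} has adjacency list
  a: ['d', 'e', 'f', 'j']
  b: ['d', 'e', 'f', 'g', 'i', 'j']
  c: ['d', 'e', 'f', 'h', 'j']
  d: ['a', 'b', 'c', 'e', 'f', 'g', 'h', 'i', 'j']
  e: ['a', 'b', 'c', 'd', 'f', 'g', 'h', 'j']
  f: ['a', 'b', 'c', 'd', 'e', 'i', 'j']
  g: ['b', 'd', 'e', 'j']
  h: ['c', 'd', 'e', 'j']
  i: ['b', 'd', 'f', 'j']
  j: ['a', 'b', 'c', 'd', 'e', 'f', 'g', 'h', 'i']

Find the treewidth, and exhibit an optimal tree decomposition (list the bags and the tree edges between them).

Treewidth 4.
Bags: B1 = {a, d, e, f, j}  B2 = {b, d, e, f, j}  B3 = {c, d, e, f, j}  B4 = {c, d, e, h, j}  B5 = {b, d, f, i, j}  B6 = {b, d, e, g, j}
Tree: B1–B2, B1–B3, B3–B4, B2–B5, B2–B6

Each bag holds 5 vertices, so the decomposition has width 4, which upper-bounds the treewidth. On the other hand G contains the 5-clique {b, d, e, g, j}. A clique must lie in a single bag of any decomposition, so no decomposition can have width below 4. Combining the bounds, tw(G) = 4.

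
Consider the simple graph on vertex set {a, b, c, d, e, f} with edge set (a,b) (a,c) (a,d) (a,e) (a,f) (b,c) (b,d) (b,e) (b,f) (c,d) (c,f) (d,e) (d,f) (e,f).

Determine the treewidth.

A width-4 tree decomposition is:
Bags: B1 = {a, b, c, d, f}  B2 = {a, b, d, e, f}
Tree: B1–B2
The largest bag has 5 vertices, giving width 4; this decomposition certifies tw(G) ≤ 4. For the lower bound, the 5 vertices {a, b, d, e, f} are pairwise adjacent, and any tree decomposition puts a clique entirely inside one bag — forcing width ≥ 4. Combining the bounds, tw(G) = 4.

4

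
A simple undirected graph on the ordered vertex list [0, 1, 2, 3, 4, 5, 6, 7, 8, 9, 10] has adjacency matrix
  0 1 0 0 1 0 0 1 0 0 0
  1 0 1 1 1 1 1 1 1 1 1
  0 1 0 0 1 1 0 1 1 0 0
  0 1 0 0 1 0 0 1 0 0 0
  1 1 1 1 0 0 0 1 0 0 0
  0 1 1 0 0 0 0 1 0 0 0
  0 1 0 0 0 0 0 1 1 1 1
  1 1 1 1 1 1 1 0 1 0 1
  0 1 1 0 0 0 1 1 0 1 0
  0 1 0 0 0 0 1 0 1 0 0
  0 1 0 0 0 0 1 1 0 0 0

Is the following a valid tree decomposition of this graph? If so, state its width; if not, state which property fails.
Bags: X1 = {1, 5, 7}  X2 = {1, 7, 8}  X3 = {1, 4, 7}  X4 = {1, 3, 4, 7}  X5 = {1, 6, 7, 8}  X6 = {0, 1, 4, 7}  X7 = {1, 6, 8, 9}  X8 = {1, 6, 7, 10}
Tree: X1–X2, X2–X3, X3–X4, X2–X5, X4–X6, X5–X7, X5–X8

No — vertex 2 appears in no bag.

A tree decomposition must satisfy three properties: every vertex lies in some bag; for every edge, both endpoints lie together in some bag; and for every vertex, the bags containing it form a connected subtree. Here vertex 2 appears in no bag, so the decomposition is invalid.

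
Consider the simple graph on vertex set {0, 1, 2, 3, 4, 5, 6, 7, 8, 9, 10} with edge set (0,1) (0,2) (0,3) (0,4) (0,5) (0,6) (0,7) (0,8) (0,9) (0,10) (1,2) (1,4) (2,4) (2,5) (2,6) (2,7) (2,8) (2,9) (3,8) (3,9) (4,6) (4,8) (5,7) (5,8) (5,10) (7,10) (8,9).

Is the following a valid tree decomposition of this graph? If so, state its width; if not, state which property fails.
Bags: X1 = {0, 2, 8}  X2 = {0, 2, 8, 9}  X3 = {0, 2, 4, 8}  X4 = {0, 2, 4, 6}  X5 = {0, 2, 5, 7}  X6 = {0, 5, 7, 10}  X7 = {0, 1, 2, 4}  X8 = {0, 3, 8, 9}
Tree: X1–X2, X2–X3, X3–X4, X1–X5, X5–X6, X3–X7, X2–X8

No — edge (5,8) lies in no bag.

A tree decomposition must satisfy three properties: every vertex lies in some bag; for every edge, both endpoints lie together in some bag; and for every vertex, the bags containing it form a connected subtree. Here edge (5,8) lies in no bag, so the decomposition is invalid.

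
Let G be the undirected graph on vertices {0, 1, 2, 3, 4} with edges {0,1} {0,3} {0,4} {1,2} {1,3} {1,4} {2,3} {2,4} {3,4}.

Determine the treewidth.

3

A width-3 tree decomposition is:
Bags: B1 = {0, 1, 3, 4}  B2 = {1, 2, 3, 4}
Tree: B1–B2
Every bag has size at most 4, so the width is 4 − 1 = 3 and tw(G) ≤ 3. Conversely, {0, 1, 3, 4} is a clique of size 4, and the vertices of any clique must share a bag in every tree decomposition; so some bag has ≥ 4 vertices and tw(G) ≥ 3. Combining the bounds, tw(G) = 3.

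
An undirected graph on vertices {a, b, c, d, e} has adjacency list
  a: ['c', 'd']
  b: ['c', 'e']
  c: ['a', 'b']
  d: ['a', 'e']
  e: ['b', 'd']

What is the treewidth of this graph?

A width-2 tree decomposition is:
Bags: B1 = {b, c, e}  B2 = {a, c, e}  B3 = {a, d, e}
Tree: B1–B2, B2–B3
Each bag holds 3 vertices, so the decomposition has width 2, which upper-bounds the treewidth. For the lower bound, G contains the cycle e–b–c–a–d–e, so G is not a forest; only forests have treewidth ≤ 1, hence tw(G) ≥ 2. Therefore the treewidth is 2.

2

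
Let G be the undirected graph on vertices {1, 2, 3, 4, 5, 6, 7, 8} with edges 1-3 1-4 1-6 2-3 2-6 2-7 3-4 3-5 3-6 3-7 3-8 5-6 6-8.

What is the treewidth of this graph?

A width-2 tree decomposition is:
Bags: B1 = {2, 3, 7}  B2 = {2, 3, 6}  B3 = {1, 3, 6}  B4 = {1, 3, 4}  B5 = {3, 5, 6}  B6 = {3, 6, 8}
Tree: B1–B2, B2–B3, B3–B4, B3–B5, B3–B6
Every bag has size at most 3, so the width is 3 − 1 = 2 and tw(G) ≤ 2. For the lower bound, the 3 vertices {1, 3, 4} are pairwise adjacent, and any tree decomposition puts a clique entirely inside one bag — forcing width ≥ 2. Combining the bounds, tw(G) = 2.

2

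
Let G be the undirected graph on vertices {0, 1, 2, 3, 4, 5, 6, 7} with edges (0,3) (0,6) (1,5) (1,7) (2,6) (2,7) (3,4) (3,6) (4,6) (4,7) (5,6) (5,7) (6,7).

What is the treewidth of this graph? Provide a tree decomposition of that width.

The largest bag has 3 vertices, giving width 2; this decomposition certifies tw(G) ≤ 2. Conversely, {1, 5, 7} is a clique of size 3, and the vertices of any clique must share a bag in every tree decomposition; so some bag has ≥ 3 vertices and tw(G) ≥ 2. The upper and lower bounds meet at 2, so that is the treewidth.

Treewidth 2.
Bags: B1 = {3, 4, 6}  B2 = {4, 6, 7}  B3 = {5, 6, 7}  B4 = {2, 6, 7}  B5 = {0, 3, 6}  B6 = {1, 5, 7}
Tree: B1–B2, B2–B3, B3–B4, B1–B5, B3–B6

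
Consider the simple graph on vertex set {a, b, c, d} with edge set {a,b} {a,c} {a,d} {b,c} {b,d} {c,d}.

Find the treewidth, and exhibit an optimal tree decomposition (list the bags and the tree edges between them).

Treewidth 3.
One such decomposition:
Bags: B1 = {a, b, c, d}
Tree: (single bag)

With just one bag of size 4, the width is 4 − 1 = 3, so tw(G) ≤ 3. For the lower bound, the 4 vertices {a, b, c, d} are pairwise adjacent, and any tree decomposition puts a clique entirely inside one bag — forcing width ≥ 3. Hence tw(G) = 3 exactly.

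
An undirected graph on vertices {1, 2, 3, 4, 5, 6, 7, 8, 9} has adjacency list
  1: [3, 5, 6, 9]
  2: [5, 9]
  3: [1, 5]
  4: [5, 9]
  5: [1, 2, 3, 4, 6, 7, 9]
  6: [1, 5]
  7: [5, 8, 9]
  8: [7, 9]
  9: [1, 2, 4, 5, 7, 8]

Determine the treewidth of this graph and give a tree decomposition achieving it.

The largest bag has 3 vertices, giving width 2; this decomposition certifies tw(G) ≤ 2. For the lower bound, the 3 vertices {7, 8, 9} are pairwise adjacent, and any tree decomposition puts a clique entirely inside one bag — forcing width ≥ 2. Hence tw(G) = 2 exactly.

Treewidth 2.
Bags: B1 = {1, 5, 9}  B2 = {1, 3, 5}  B3 = {1, 5, 6}  B4 = {4, 5, 9}  B5 = {2, 5, 9}  B6 = {5, 7, 9}  B7 = {7, 8, 9}
Tree: B1–B2, B2–B3, B1–B4, B4–B5, B1–B6, B6–B7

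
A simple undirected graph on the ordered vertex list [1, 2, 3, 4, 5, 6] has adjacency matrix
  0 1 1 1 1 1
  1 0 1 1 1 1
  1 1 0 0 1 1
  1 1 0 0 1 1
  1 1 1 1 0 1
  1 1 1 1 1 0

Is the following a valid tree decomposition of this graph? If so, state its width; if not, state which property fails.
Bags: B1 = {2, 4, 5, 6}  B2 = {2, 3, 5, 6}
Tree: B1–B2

A tree decomposition must satisfy three properties: every vertex lies in some bag; for every edge, both endpoints lie together in some bag; and for every vertex, the bags containing it form a connected subtree. Here vertex 1 appears in no bag, so the decomposition is invalid.

No — vertex 1 appears in no bag.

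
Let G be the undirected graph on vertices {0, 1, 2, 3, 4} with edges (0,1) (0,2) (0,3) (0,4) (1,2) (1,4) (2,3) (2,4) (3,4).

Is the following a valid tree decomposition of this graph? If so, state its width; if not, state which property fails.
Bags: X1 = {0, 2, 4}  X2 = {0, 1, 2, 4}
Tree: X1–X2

A tree decomposition must satisfy three properties: every vertex lies in some bag; for every edge, both endpoints lie together in some bag; and for every vertex, the bags containing it form a connected subtree. Here vertex 3 appears in no bag, so the decomposition is invalid.

No — vertex 3 appears in no bag.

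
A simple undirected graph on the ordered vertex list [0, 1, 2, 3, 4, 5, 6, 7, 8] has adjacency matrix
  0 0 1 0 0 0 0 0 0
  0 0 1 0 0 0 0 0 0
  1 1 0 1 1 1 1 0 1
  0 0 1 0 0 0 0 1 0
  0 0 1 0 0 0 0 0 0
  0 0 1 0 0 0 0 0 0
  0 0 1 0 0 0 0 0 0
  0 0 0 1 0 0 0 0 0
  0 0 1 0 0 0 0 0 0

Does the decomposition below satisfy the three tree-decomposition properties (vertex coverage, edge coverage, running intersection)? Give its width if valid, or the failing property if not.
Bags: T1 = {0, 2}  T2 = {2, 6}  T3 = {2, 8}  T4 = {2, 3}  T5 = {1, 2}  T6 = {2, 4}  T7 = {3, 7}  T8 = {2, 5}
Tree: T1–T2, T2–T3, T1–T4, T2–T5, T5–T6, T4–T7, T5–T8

Vertex coverage: the bags together contain {0, 1, 2, 3, 4, 5, 6, 7, 8}, the full vertex set. Edge coverage: each edge of G has both endpoints in at least one bag. Running intersection: for every vertex, the bags containing it form a connected subtree. All three properties hold, so this is a valid tree decomposition of width max|bag| − 1 = 1, and hence tw(G) ≤ 1.

Yes; width 1.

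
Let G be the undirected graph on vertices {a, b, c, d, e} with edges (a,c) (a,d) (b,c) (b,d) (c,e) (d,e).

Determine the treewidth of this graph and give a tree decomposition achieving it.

Treewidth 2.
Bags: B1 = {c, d, e}  B2 = {a, c, d}  B3 = {b, c, d}
Tree: B1–B2, B2–B3

Each bag holds 3 vertices, so the decomposition has width 2, which upper-bounds the treewidth. Since e–d–a–c–e is a cycle in G, G is not acyclic. Forests are exactly the graphs of treewidth ≤ 1, so tw(G) ≥ 2. The upper and lower bounds meet at 2, so that is the treewidth.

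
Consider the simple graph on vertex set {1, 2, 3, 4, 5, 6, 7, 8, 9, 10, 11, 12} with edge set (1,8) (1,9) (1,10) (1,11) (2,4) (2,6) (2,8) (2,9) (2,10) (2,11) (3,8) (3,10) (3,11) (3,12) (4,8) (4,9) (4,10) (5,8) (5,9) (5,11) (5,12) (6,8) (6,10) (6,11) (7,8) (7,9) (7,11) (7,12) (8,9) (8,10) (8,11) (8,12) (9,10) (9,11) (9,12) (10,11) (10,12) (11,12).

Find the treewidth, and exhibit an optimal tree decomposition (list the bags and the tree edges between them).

The largest bag has 5 vertices, giving width 4; this decomposition certifies tw(G) ≤ 4. Conversely, {1, 8, 9, 10, 11} is a clique of size 5, and the vertices of any clique must share a bag in every tree decomposition; so some bag has ≥ 5 vertices and tw(G) ≥ 4. The upper and lower bounds meet at 4, so that is the treewidth.

Treewidth 4.
One such decomposition:
Bags: B1 = {8, 9, 10, 11, 12}  B2 = {5, 8, 9, 11, 12}  B3 = {1, 8, 9, 10, 11}  B4 = {7, 8, 9, 11, 12}  B5 = {2, 8, 9, 10, 11}  B6 = {2, 4, 8, 9, 10}  B7 = {2, 6, 8, 10, 11}  B8 = {3, 8, 10, 11, 12}
Tree: B1–B2, B1–B3, B1–B4, B1–B5, B5–B6, B5–B7, B1–B8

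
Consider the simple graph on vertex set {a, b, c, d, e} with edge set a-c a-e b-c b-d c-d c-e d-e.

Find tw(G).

2

A width-2 tree decomposition is:
Bags: B1 = {c, d, e}  B2 = {b, c, d}  B3 = {a, c, e}
Tree: B1–B2, B1–B3
Every bag has size at most 3, so the width is 3 − 1 = 2 and tw(G) ≤ 2. For the lower bound, the 3 vertices {c, d, e} are pairwise adjacent, and any tree decomposition puts a clique entirely inside one bag — forcing width ≥ 2. Hence tw(G) = 2 exactly.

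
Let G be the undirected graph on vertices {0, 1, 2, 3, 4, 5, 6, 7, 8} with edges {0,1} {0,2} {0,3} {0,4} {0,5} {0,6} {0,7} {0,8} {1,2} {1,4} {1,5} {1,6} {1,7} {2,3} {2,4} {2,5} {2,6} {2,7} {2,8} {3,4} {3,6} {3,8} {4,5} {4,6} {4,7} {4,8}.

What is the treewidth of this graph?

A width-4 tree decomposition is:
Bags: B1 = {0, 1, 2, 4, 6}  B2 = {0, 2, 3, 4, 6}  B3 = {0, 2, 3, 4, 8}  B4 = {0, 1, 2, 4, 7}  B5 = {0, 1, 2, 4, 5}
Tree: B1–B2, B2–B3, B1–B4, B4–B5
Each bag holds 5 vertices, so the decomposition has width 4, which upper-bounds the treewidth. On the other hand G contains the 5-clique {0, 2, 3, 4, 8}. A clique must lie in a single bag of any decomposition, so no decomposition can have width below 4. The upper and lower bounds meet at 4, so that is the treewidth.

4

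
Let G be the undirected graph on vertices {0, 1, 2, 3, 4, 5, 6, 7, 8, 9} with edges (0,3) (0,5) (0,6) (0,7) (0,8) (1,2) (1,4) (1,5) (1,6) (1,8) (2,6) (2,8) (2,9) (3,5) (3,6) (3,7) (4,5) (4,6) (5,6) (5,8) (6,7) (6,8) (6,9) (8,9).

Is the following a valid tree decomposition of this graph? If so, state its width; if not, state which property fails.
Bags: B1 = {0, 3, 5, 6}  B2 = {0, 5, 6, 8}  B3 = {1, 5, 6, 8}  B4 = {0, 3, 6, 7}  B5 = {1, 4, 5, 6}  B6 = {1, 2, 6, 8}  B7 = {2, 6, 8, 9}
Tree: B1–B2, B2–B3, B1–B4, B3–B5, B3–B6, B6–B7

Every vertex of G appears in some bag (union = {0, 1, 2, 3, 4, 5, 6, 7, 8, 9}); every edge is covered by a bag; and for each vertex v the set of bags containing v is connected in the bag tree. The decomposition is therefore valid. The largest bag has 4 vertices, so the width is 3.

Yes; width 3.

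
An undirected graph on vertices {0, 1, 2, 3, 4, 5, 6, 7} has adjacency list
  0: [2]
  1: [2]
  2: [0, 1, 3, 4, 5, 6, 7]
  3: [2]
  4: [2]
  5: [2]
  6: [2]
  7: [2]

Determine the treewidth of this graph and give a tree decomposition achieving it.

Each bag holds 2 vertices, so the decomposition has width 1, which upper-bounds the treewidth. Any graph with an edge has treewidth ≥ 1, and G has the edge 2–3. The upper and lower bounds meet at 1, so that is the treewidth.

Treewidth 1.
One such decomposition:
Bags: B1 = {2, 3}  B2 = {1, 2}  B3 = {2, 4}  B4 = {2, 5}  B5 = {0, 2}  B6 = {2, 7}  B7 = {2, 6}
Tree: B1–B2, B1–B3, B3–B4, B4–B5, B1–B6, B4–B7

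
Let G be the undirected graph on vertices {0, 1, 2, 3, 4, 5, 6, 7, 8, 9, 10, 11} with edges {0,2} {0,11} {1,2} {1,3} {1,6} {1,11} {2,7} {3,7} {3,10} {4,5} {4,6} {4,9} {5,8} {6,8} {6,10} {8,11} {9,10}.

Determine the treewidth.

A width-3 tree decomposition is:
Bags: B1 = {0, 2, 3, 7}  B2 = {0, 1, 2, 3}  B3 = {0, 1, 3, 11}  B4 = {1, 3, 10, 11}  B5 = {1, 6, 10, 11}  B6 = {6, 8, 10, 11}  B7 = {6, 8, 9, 10}  B8 = {4, 6, 8, 9}  B9 = {4, 5, 8, 9}
Tree: B1–B2, B2–B3, B3–B4, B4–B5, B5–B6, B6–B7, B7–B8, B8–B9
Each bag holds 4 vertices, so the decomposition has width 3, which upper-bounds the treewidth. For the lower bound: the 4 vertex sets {0,2,7}, {3}, {1}, {6,8,10,11} are disjoint, each induces a connected subgraph, and every pair is joined by at least one edge of G. Contracting each set to a single vertex therefore yields K_{4} as a minor, and since treewidth is minor-monotone, tw(G) ≥ tw(K_{4}) = 3. Combining the bounds, tw(G) = 3.

3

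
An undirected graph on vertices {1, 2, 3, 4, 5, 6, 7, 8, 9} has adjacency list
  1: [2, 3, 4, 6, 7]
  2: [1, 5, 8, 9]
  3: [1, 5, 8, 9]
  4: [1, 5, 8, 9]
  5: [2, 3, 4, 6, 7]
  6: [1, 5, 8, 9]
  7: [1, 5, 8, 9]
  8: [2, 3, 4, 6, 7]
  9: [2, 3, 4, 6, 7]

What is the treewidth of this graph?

A width-4 tree decomposition is:
Bags: B1 = {1, 2, 5, 8, 9}  B2 = {1, 3, 5, 8, 9}  B3 = {1, 4, 5, 8, 9}  B4 = {1, 5, 6, 8, 9}  B5 = {1, 5, 7, 8, 9}
Tree: B1–B2, B2–B3, B3–B4, B4–B5
Each bag holds 5 vertices, so the decomposition has width 4, which upper-bounds the treewidth. For the lower bound: the 5 vertex sets {1,2}, {3,8}, {4,9}, {5}, {6} are disjoint, each induces a connected subgraph, and every pair is joined by at least one edge of G. Contracting each set to a single vertex therefore yields K_{5} as a minor, and since treewidth is minor-monotone, tw(G) ≥ tw(K_{5}) = 4. Combining the bounds, tw(G) = 4.

4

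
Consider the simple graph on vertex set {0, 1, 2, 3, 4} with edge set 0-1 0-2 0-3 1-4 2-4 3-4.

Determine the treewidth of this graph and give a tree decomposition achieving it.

Every bag has size at most 3, so the width is 3 − 1 = 2 and tw(G) ≤ 2. The edges 0–2–4–3–0 form a cycle, so G is not a tree and its treewidth is at least 2. Hence tw(G) = 2 exactly.

Treewidth 2.
One such decomposition:
Bags: B1 = {0, 2, 4}  B2 = {0, 3, 4}  B3 = {0, 1, 4}
Tree: B1–B2, B2–B3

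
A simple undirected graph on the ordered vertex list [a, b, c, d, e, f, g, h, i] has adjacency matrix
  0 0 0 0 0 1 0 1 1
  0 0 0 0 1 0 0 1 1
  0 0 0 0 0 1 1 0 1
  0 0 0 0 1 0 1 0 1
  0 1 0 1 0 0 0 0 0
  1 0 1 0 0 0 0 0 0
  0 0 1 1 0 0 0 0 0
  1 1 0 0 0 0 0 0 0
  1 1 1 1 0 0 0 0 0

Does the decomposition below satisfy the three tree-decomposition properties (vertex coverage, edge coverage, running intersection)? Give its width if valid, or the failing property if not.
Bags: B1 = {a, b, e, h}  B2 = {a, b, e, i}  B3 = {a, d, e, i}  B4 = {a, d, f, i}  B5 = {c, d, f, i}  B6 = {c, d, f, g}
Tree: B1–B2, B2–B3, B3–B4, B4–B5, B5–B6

Checking the three conditions: (i) the bags cover all of {a, b, c, d, e, f, g, h, i}; (ii) for each edge, some bag contains both endpoints; (iii) the bags containing any fixed vertex form a subtree. All hold, so the decomposition is valid with width 4 − 1 = 3.

Yes; width 3.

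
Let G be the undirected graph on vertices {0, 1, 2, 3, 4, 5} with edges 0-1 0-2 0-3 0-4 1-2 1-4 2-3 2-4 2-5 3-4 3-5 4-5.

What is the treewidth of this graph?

A width-3 tree decomposition is:
Bags: B1 = {0, 2, 3, 4}  B2 = {2, 3, 4, 5}  B3 = {0, 1, 2, 4}
Tree: B1–B2, B1–B3
Every bag has size at most 4, so the width is 4 − 1 = 3 and tw(G) ≤ 3. Conversely, {0, 1, 2, 4} is a clique of size 4, and the vertices of any clique must share a bag in every tree decomposition; so some bag has ≥ 4 vertices and tw(G) ≥ 3. Therefore the treewidth is 3.

3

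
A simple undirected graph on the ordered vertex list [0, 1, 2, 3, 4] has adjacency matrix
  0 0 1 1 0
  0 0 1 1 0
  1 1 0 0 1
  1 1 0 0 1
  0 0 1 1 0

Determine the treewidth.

A width-2 tree decomposition is:
Bags: B1 = {1, 2, 3}  B2 = {0, 2, 3}  B3 = {2, 3, 4}
Tree: B1–B2, B2–B3
Each bag holds 3 vertices, so the decomposition has width 2, which upper-bounds the treewidth. Since 1–2–0–3–1 is a cycle in G, G is not acyclic. Forests are exactly the graphs of treewidth ≤ 1, so tw(G) ≥ 2. Combining the bounds, tw(G) = 2.

2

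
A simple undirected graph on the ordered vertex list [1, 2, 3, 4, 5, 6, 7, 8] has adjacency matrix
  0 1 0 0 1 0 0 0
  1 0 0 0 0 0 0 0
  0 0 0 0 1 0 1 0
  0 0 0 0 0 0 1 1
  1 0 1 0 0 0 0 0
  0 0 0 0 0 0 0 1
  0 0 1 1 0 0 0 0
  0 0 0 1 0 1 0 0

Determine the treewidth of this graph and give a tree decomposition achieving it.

Each bag holds 2 vertices, so the decomposition has width 1, which upper-bounds the treewidth. G has an edge, so its treewidth is at least 1. Hence tw(G) = 1 exactly.

Treewidth 1.
One such decomposition:
Bags: B1 = {6, 8}  B2 = {4, 8}  B3 = {4, 7}  B4 = {3, 7}  B5 = {3, 5}  B6 = {1, 5}  B7 = {1, 2}
Tree: B1–B2, B2–B3, B3–B4, B4–B5, B5–B6, B6–B7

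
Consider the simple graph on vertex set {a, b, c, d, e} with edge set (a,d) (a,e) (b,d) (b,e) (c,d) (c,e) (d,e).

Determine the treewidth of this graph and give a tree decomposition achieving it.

Treewidth 2.
One such decomposition:
Bags: B1 = {c, d, e}  B2 = {a, d, e}  B3 = {b, d, e}
Tree: B1–B2, B2–B3

Every bag has size at most 3, so the width is 3 − 1 = 2 and tw(G) ≤ 2. On the other hand G contains the 3-clique {c, d, e}. A clique must lie in a single bag of any decomposition, so no decomposition can have width below 2. Hence tw(G) = 2 exactly.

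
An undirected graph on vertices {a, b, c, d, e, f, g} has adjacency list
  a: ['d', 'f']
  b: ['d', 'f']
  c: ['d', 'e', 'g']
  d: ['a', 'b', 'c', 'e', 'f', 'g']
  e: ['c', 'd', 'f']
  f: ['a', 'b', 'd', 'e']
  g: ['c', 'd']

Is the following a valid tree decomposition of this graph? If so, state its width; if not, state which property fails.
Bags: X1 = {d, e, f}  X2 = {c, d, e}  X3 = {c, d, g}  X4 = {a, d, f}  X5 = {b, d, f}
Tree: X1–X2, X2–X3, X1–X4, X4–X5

Yes; width 2.

Vertex coverage: the bags together contain {a, b, c, d, e, f, g}, the full vertex set. Edge coverage: each edge of G has both endpoints in at least one bag. Running intersection: for every vertex, the bags containing it form a connected subtree. All three properties hold, so this is a valid tree decomposition of width max|bag| − 1 = 2, and hence tw(G) ≤ 2.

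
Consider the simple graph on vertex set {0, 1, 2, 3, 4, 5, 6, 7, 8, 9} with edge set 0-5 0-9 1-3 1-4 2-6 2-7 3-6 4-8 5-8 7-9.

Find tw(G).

2

A width-2 tree decomposition is:
Bags: B1 = {1, 4, 8}  B2 = {1, 3, 8}  B3 = {3, 6, 8}  B4 = {2, 6, 8}  B5 = {2, 7, 8}  B6 = {7, 8, 9}  B7 = {0, 8, 9}  B8 = {0, 5, 8}
Tree: B1–B2, B2–B3, B3–B4, B4–B5, B5–B6, B6–B7, B7–B8
Each bag holds 3 vertices, so the decomposition has width 2, which upper-bounds the treewidth. Since 8–4–1–3–6–2–7–9–0–5–8 is a cycle in G, G is not acyclic. Forests are exactly the graphs of treewidth ≤ 1, so tw(G) ≥ 2. Therefore the treewidth is 2.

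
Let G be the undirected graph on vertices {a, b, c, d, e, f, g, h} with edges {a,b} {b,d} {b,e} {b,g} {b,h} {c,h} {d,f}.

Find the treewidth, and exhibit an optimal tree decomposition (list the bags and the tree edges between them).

Treewidth 1.
One such decomposition:
Bags: B1 = {a, b}  B2 = {b, h}  B3 = {b, e}  B4 = {c, h}  B5 = {b, d}  B6 = {d, f}  B7 = {b, g}
Tree: B1–B2, B1–B3, B2–B4, B2–B5, B5–B6, B1–B7

Every bag has size at most 2, so the width is 2 − 1 = 1 and tw(G) ≤ 1. Since G has at least one edge (e.g. b–a), it is not an edgeless graph, so tw(G) ≥ 1. Combining the bounds, tw(G) = 1.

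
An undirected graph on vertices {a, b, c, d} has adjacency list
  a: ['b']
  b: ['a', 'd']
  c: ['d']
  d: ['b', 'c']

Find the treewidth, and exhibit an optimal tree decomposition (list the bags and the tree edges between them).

The largest bag has 2 vertices, giving width 1; this decomposition certifies tw(G) ≤ 1. G has an edge, so its treewidth is at least 1. Hence tw(G) = 1 exactly.

Treewidth 1.
Bags: B1 = {a, b}  B2 = {b, d}  B3 = {c, d}
Tree: B1–B2, B2–B3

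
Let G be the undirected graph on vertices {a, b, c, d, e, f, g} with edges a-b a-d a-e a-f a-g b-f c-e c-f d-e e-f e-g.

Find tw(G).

A width-2 tree decomposition is:
Bags: B1 = {a, e, g}  B2 = {a, e, f}  B3 = {c, e, f}  B4 = {a, b, f}  B5 = {a, d, e}
Tree: B1–B2, B2–B3, B2–B4, B1–B5
Every bag has size at most 3, so the width is 3 − 1 = 2 and tw(G) ≤ 2. Conversely, {c, e, f} is a clique of size 3, and the vertices of any clique must share a bag in every tree decomposition; so some bag has ≥ 3 vertices and tw(G) ≥ 2. Combining the bounds, tw(G) = 2.

2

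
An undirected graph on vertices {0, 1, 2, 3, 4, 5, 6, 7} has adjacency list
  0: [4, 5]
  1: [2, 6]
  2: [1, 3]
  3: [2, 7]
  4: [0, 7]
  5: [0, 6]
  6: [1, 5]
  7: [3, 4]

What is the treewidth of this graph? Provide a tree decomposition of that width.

Treewidth 2.
One such decomposition:
Bags: B1 = {1, 2, 3}  B2 = {1, 3, 7}  B3 = {1, 4, 7}  B4 = {0, 1, 4}  B5 = {0, 1, 5}  B6 = {1, 5, 6}
Tree: B1–B2, B2–B3, B3–B4, B4–B5, B5–B6

The largest bag has 3 vertices, giving width 2; this decomposition certifies tw(G) ≤ 2. The edges 1–2–3–7–4–0–5–6–1 form a cycle, so G is not a tree and its treewidth is at least 2. The upper and lower bounds meet at 2, so that is the treewidth.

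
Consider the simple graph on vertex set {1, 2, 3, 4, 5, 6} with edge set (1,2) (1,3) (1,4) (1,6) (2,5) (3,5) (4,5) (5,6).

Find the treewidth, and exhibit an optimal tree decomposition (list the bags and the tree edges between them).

Treewidth 2.
One such decomposition:
Bags: B1 = {1, 2, 5}  B2 = {1, 4, 5}  B3 = {1, 3, 5}  B4 = {1, 5, 6}
Tree: B1–B2, B2–B3, B3–B4

Each bag holds 3 vertices, so the decomposition has width 2, which upper-bounds the treewidth. Since 2–5–4–1–2 is a cycle in G, G is not acyclic. Forests are exactly the graphs of treewidth ≤ 1, so tw(G) ≥ 2. The upper and lower bounds meet at 2, so that is the treewidth.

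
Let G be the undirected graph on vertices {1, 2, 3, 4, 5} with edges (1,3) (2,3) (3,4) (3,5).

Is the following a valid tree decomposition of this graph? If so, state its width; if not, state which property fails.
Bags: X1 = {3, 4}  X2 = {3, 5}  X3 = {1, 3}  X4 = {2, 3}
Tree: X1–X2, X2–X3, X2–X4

Yes; width 1.

Checking the three conditions: (i) the bags cover all of {1, 2, 3, 4, 5}; (ii) for each edge, some bag contains both endpoints; (iii) the bags containing any fixed vertex form a subtree. All hold, so the decomposition is valid with width 2 − 1 = 1.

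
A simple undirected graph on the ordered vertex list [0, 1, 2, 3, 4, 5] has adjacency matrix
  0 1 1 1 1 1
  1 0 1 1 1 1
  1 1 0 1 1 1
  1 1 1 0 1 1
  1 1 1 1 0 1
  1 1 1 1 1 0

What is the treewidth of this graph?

5

A width-5 tree decomposition is:
Bags: B1 = {0, 1, 2, 3, 4, 5}
Tree: (single bag)
A single bag containing all 6 vertices is trivially a valid decomposition of width 5. Conversely, {0, 1, 2, 3, 4, 5} is a clique of size 6, and the vertices of any clique must share a bag in every tree decomposition; so some bag has ≥ 6 vertices and tw(G) ≥ 5. Therefore the treewidth is 5.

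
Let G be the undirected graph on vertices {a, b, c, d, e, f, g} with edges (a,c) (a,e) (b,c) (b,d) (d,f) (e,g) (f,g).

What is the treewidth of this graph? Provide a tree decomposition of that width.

Treewidth 2.
Bags: B1 = {a, e, g}  B2 = {a, c, g}  B3 = {b, c, g}  B4 = {b, d, g}  B5 = {d, f, g}
Tree: B1–B2, B2–B3, B3–B4, B4–B5

Every bag has size at most 3, so the width is 3 − 1 = 2 and tw(G) ≤ 2. The edges g–e–a–c–b–d–f–g form a cycle, so G is not a tree and its treewidth is at least 2. Combining the bounds, tw(G) = 2.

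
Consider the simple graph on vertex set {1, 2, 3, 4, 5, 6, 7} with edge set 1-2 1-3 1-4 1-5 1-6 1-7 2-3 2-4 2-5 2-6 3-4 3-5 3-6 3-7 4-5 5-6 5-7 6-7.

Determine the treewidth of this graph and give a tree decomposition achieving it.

The largest bag has 5 vertices, giving width 4; this decomposition certifies tw(G) ≤ 4. On the other hand G contains the 5-clique {1, 2, 3, 4, 5}. A clique must lie in a single bag of any decomposition, so no decomposition can have width below 4. The upper and lower bounds meet at 4, so that is the treewidth.

Treewidth 4.
One such decomposition:
Bags: B1 = {1, 2, 3, 5, 6}  B2 = {1, 2, 3, 4, 5}  B3 = {1, 3, 5, 6, 7}
Tree: B1–B2, B1–B3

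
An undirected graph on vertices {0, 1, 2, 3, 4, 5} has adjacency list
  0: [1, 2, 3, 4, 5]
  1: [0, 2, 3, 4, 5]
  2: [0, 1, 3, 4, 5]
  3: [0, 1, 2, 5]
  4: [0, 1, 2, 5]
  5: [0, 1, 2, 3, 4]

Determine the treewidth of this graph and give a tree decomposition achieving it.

Treewidth 4.
One such decomposition:
Bags: B1 = {0, 1, 2, 4, 5}  B2 = {0, 1, 2, 3, 5}
Tree: B1–B2

Every bag has size at most 5, so the width is 5 − 1 = 4 and tw(G) ≤ 4. For the lower bound, the 5 vertices {0, 1, 2, 3, 5} are pairwise adjacent, and any tree decomposition puts a clique entirely inside one bag — forcing width ≥ 4. Hence tw(G) = 4 exactly.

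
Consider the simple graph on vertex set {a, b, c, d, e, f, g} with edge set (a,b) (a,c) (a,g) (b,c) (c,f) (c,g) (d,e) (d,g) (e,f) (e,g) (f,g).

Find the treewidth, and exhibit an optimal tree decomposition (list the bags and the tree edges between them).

Treewidth 2.
One optimal decomposition is:
Bags: B1 = {a, c, g}  B2 = {c, f, g}  B3 = {e, f, g}  B4 = {a, b, c}  B5 = {d, e, g}
Tree: B1–B2, B2–B3, B1–B4, B3–B5

The largest bag has 3 vertices, giving width 2; this decomposition certifies tw(G) ≤ 2. For the lower bound, the 3 vertices {d, e, g} are pairwise adjacent, and any tree decomposition puts a clique entirely inside one bag — forcing width ≥ 2. The upper and lower bounds meet at 2, so that is the treewidth.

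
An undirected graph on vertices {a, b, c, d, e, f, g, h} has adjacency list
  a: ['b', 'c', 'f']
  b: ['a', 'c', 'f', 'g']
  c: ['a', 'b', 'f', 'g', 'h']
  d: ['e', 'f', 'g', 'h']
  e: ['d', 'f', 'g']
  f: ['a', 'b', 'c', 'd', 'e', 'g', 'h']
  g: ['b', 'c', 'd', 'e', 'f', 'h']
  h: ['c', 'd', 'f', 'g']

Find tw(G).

A width-3 tree decomposition is:
Bags: B1 = {c, f, g, h}  B2 = {d, f, g, h}  B3 = {b, c, f, g}  B4 = {a, b, c, f}  B5 = {d, e, f, g}
Tree: B1–B2, B1–B3, B3–B4, B2–B5
Each bag holds 4 vertices, so the decomposition has width 3, which upper-bounds the treewidth. Conversely, {d, e, f, g} is a clique of size 4, and the vertices of any clique must share a bag in every tree decomposition; so some bag has ≥ 4 vertices and tw(G) ≥ 3. Hence tw(G) = 3 exactly.

3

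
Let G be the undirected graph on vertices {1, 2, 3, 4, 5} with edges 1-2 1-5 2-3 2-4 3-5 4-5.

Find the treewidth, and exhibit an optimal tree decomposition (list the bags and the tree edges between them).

The largest bag has 3 vertices, giving width 2; this decomposition certifies tw(G) ≤ 2. The edges 3–2–4–5–3 form a cycle, so G is not a tree and its treewidth is at least 2. Combining the bounds, tw(G) = 2.

Treewidth 2.
Bags: B1 = {2, 3, 5}  B2 = {2, 4, 5}  B3 = {1, 2, 5}
Tree: B1–B2, B2–B3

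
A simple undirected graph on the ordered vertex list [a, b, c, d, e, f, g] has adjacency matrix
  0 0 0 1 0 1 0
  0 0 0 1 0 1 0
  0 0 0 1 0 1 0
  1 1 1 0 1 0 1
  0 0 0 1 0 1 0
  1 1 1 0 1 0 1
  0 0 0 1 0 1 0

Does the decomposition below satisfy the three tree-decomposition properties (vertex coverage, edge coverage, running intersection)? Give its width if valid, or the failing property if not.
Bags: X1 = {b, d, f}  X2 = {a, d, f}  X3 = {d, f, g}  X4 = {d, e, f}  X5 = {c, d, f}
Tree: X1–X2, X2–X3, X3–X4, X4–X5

Yes; width 2.

Vertex coverage: the bags together contain {a, b, c, d, e, f, g}, the full vertex set. Edge coverage: each edge of G has both endpoints in at least one bag. Running intersection: for every vertex, the bags containing it form a connected subtree. All three properties hold, so this is a valid tree decomposition of width max|bag| − 1 = 2, and hence tw(G) ≤ 2.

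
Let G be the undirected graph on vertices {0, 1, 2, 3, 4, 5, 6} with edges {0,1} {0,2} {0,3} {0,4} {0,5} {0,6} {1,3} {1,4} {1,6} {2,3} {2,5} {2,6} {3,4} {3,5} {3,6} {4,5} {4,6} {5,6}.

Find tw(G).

4

A width-4 tree decomposition is:
Bags: B1 = {0, 2, 3, 5, 6}  B2 = {0, 3, 4, 5, 6}  B3 = {0, 1, 3, 4, 6}
Tree: B1–B2, B2–B3
The largest bag has 5 vertices, giving width 4; this decomposition certifies tw(G) ≤ 4. On the other hand G contains the 5-clique {0, 2, 3, 5, 6}. A clique must lie in a single bag of any decomposition, so no decomposition can have width below 4. Therefore the treewidth is 4.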